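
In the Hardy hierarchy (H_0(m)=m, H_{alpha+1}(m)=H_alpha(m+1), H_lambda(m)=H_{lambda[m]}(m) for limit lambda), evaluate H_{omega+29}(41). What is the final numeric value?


H_{omega+29}(41):
Unwind the 29 successor steps: H_{omega+29}(41) = H_omega(41+29) = H_omega(70).
H_omega(m) = H_m(m) = m + m = 2m.
Result = 2 * 70 = 140

140


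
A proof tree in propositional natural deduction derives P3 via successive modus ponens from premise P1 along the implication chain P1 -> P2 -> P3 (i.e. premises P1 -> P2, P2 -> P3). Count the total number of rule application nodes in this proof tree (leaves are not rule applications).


We have a chain: P1 -> P2 -> P3.
Each modus ponens application produces the next variable.
The chain has 3 propositions, so 3-1 = 2 modus ponens steps.
Total inference nodes = 2

2


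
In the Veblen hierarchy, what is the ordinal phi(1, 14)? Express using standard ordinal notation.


phi(1, 14):
phi(1, beta) = epsilon_beta (the beta-th epsilon number).
phi(1, 14) = epsilon_14

epsilon_14


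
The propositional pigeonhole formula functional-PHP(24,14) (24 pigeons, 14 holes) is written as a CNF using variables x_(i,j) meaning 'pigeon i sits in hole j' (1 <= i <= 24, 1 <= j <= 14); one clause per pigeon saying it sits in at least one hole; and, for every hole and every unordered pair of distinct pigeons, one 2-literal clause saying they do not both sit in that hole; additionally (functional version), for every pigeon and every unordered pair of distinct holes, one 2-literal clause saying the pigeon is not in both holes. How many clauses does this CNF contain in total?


functional-PHP(24,14): 24 pigeons, 14 holes, 24*14 = 336 variables.
- pigeon clauses: one per pigeon -> 24 clauses
- hole clauses: 14 holes * C(24,2) = 14 * 276 -> 3864 clauses
- functional clauses: 24 pigeons * C(14,2) = 24 * 91 -> 2184 clauses
Total clauses = 24 + 3864 + 2184 = 6072

6072


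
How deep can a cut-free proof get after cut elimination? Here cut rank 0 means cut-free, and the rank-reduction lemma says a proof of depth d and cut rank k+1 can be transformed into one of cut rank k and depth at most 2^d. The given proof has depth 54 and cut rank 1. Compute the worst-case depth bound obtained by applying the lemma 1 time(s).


Each rank reduction sends depth d to at most 2^d; cut rank r needs r reductions.
2_0(54) = 54
2_1(54) = 2^54 = 18014398509481984
Cut-free depth bound = 18014398509481984

18014398509481984


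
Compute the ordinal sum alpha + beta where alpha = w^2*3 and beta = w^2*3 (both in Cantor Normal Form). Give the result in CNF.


Ordinal addition w^2*3 + w^2*3:
Both terms have the same exponent 2.
w^e*c + w^e*d = w^e*(c+d).
Result = w^2*(3+3) = w^2*6

w^2*6


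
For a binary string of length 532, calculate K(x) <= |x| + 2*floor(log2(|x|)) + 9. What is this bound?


floor(log2(532)) = 9
2 * 9 = 18
K(x) <= 532 + 18 + 9 = 559

559


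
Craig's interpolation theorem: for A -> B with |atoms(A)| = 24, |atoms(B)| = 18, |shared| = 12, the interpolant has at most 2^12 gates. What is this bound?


Shared atoms = 12
Craig interpolant size bound = 2^12
= 4096

4096


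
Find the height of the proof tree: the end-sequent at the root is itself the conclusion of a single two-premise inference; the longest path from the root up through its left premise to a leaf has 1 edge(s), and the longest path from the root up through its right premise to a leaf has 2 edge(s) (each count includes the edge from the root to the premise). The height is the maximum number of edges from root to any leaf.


Longest path through the left premise: 1 edges (measured from the branching sequent)
Longest path through the right premise: 2 edges
Height of the subtree rooted at the branching sequent: max(1, 2) = 2
The branching sequent is the root itself.
Total height = 2

2


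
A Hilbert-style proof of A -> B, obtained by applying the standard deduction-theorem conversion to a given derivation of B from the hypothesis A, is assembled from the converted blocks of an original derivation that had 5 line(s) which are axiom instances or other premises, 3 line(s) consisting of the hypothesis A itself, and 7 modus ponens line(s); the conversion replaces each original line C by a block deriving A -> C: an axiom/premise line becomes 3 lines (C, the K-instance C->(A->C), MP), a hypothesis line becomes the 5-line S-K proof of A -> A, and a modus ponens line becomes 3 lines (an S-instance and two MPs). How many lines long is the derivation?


Deduction-theorem conversion, block by block:
- 5 axiom/premise lines -> 3 lines each = 15
- 3 hypothesis lines -> 5 lines each (identity proof A->A) = 15
- 7 MP lines -> 3 lines each (S-instance, MP, MP) = 21
Total = 15 + 15 + 21 = 51 lines.

51


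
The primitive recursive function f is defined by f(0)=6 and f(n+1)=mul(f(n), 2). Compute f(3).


f(0) = 6
f(1) = mul(f(0), 2) = mul(6, 2) = 12
f(2) = mul(f(1), 2) = mul(12, 2) = 24
f(3) = mul(f(2), 2) = mul(24, 2) = 48


48


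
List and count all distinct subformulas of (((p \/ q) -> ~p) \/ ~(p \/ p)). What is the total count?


Formula: (((p \/ q) -> ~p) \/ ~(p \/ p))
Subformulas found:
  1. q
  2. p
  3. ~p
  4. (p \/ p)
  5. (p \/ q)
  6. ~(p \/ p)
  7. ((p \/ q) -> ~p)
  8. (((p \/ q) -> ~p) \/ ~(p \/ p))
Total distinct subformulas = 8

8


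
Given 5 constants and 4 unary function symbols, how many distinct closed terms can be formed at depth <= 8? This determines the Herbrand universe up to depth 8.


Herbrand terms by depth:
Depth 0: 5 constants
Depth 1: 20 new terms (running total: 25)
Depth 2: 80 new terms (running total: 105)
Depth 3: 320 new terms (running total: 425)
Depth 4: 1280 new terms (running total: 1705)
Depth 5: 5120 new terms (running total: 6825)
Depth 6: 20480 new terms (running total: 27305)
Depth 7: 81920 new terms (running total: 109225)
Depth 8: 327680 new terms (running total: 436905)
Total distinct ground terms = 436905

436905


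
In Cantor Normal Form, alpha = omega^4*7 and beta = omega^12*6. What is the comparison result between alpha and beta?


Compare term by term from highest exponent:
alpha = omega^4*7
beta = omega^12*6
Term 1: alpha has omega^4*7, beta has omega^12*6
Result: alpha < beta

alpha < beta


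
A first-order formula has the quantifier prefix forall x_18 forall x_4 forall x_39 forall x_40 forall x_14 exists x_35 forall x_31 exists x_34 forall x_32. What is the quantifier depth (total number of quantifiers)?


Quantifier prefix has 9 quantifier symbols.
Quantifier depth = 9

9


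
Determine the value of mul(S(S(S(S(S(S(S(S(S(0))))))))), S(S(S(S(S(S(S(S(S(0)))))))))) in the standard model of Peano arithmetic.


mul(S^9(0), S^9(0)):
S^9(0) = 9
S^9(0) = 9
9 * 9 = 81

81


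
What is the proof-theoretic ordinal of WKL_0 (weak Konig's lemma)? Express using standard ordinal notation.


The proof-theoretic ordinal of WKL_0 (weak Konig's lemma) is a standard result in ordinal analysis.
This ordinal is the supremum of order types of primitive recursive well-orderings
that the theory can prove to be well-ordered.
For WKL_0 (weak Konig's lemma), the proof-theoretic ordinal is omega^omega.

omega^omega


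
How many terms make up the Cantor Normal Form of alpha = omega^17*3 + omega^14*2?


CNF: omega^17*3 + omega^14*2
Count the summands separated by '+':
  term 1: omega^17*3
  term 2: omega^14*2
Total terms = 2

2


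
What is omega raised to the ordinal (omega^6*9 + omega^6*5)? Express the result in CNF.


omega^(omega^6*9 + omega^6*5):
Both terms of the exponent have the same exponent 6, so they merge: omega^6*9 + omega^6*5 = omega^6*(9+5) = omega^6*14.
omega raised to a CNF ordinal is a single CNF term: Result = omega^(omega^6*14)

omega^(omega^6*14)


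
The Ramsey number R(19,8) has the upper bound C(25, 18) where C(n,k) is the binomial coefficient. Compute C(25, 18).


R(19,8) <= C(19+8-2, 19-1) = C(25, 18)
C(25, 18) = 25! / (18! * 7!)
= 480700

480700


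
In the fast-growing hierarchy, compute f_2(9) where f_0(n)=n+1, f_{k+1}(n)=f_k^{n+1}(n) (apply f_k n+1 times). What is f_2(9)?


f_2(9) = f_1^10(9)
f_1(m) = 2m + 1.
Iterating: f_1^k(n) = 2^k*(n+1) - 1.
f_2(9) = 2^10*(9+1) - 1 = 1024*10 - 1 = 10239

10239


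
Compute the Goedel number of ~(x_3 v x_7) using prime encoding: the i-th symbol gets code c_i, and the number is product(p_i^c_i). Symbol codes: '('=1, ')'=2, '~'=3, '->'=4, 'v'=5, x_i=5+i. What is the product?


Formula: ~(x_3 v x_7)
Symbol codes: [3, 1, 8, 5, 12, 2]
Primes: [2, 3, 5, 7, 11, 13]
p_1^3 = 2^3 = 8
p_2^1 = 3^1 = 3
p_3^8 = 5^8 = 390625
p_4^5 = 7^5 = 16807
p_5^12 = 11^12 = 3138428376721
p_6^2 = 13^2 = 169
Product = 83571924449586788840625000

83571924449586788840625000


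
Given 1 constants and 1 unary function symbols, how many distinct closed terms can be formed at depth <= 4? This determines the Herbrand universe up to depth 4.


Herbrand terms by depth:
Depth 0: 1 constants
Depth 1: 1 new terms (running total: 2)
Depth 2: 1 new terms (running total: 3)
Depth 3: 1 new terms (running total: 4)
Depth 4: 1 new terms (running total: 5)
Total distinct ground terms = 5

5


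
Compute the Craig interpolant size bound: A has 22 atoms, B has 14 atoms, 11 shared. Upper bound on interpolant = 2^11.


Shared atoms = 11
Craig interpolant size bound = 2^11
= 2048

2048


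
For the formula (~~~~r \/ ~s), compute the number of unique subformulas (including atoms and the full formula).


Formula: (~~~~r \/ ~s)
Subformulas found:
  1. s
  2. r
  3. ~s
  4. ~r
  5. ~~r
  6. ~~~r
  7. ~~~~r
  8. (~~~~r \/ ~s)
Total distinct subformulas = 8

8


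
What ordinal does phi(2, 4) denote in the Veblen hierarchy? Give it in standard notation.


phi(2, 4):
phi(2, beta) = zeta_beta (the beta-th zeta number, fixed point of epsilon).
phi(2, 4) = zeta_4

zeta_4


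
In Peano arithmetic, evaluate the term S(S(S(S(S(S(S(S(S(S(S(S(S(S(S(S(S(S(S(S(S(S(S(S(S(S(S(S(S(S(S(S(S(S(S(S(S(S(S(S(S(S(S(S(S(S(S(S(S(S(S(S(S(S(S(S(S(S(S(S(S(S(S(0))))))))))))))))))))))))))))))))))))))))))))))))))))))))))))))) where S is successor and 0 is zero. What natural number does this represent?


Counting successors applied to 0:
63 applications of S to 0 = 63

63


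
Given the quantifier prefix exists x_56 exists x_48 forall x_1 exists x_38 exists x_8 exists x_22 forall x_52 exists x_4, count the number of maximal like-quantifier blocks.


Alternations = 4.
Blocks = alternations + 1 = 5

5


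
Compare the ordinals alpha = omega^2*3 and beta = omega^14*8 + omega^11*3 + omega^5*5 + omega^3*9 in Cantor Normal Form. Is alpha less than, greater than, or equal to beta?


Compare term by term from highest exponent:
alpha = omega^2*3
beta = omega^14*8 + omega^11*3 + omega^5*5 + omega^3*9
Term 1: alpha has omega^2*3, beta has omega^14*8
Term 2: alpha has omega^0*0, beta has omega^11*3
Term 3: alpha has omega^0*0, beta has omega^5*5
Term 4: alpha has omega^0*0, beta has omega^3*9
Result: alpha < beta

alpha < beta


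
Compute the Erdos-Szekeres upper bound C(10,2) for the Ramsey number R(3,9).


R(3,9) <= C(3+9-2, 3-1) = C(10, 2)
C(10, 2) = 10! / (2! * 8!)
= 45

45


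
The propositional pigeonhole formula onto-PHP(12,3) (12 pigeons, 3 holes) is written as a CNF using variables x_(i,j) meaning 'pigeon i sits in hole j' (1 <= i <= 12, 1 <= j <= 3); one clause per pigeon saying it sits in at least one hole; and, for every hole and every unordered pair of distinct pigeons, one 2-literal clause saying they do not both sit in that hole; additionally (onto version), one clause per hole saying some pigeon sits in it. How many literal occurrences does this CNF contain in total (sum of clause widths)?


onto-PHP(12,3): 12 pigeons, 3 holes, 12*3 = 36 variables.
- pigeon clauses: one per pigeon -> 12 clauses of width 3 -> 36 literals
- hole clauses: 3 holes * C(12,2) = 3 * 66 -> 198 clauses of width 2 -> 396 literals
- onto clauses: one per hole -> 3 clauses of width 12 -> 36 literals
Total literal occurrences = 36 + 396 + 36 = 468

468


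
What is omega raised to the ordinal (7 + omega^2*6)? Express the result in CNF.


omega^(7 + omega^2*6):
In ordinal addition a term is absorbed by a following term of strictly larger exponent: 0 < 2, so 7 + omega^2*6 = omega^2*6.
omega raised to a CNF ordinal is a single CNF term: Result = omega^(omega^2*6)

omega^(omega^2*6)


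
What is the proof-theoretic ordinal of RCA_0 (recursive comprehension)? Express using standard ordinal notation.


The proof-theoretic ordinal of RCA_0 (recursive comprehension) is a standard result in ordinal analysis.
This ordinal is the supremum of order types of primitive recursive well-orderings
that the theory can prove to be well-ordered.
For RCA_0 (recursive comprehension), the proof-theoretic ordinal is omega^omega.

omega^omega


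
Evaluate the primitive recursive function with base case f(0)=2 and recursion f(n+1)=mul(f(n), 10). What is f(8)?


f(0) = 2
f(1) = mul(f(0), 10) = mul(2, 10) = 20
f(2) = mul(f(1), 10) = mul(20, 10) = 200
f(3) = mul(f(2), 10) = mul(200, 10) = 2000
f(4) = mul(f(3), 10) = mul(2000, 10) = 20000
f(5) = mul(f(4), 10) = mul(20000, 10) = 200000
f(6) = mul(f(5), 10) = mul(200000, 10) = 2000000
f(7) = mul(f(6), 10) = mul(2000000, 10) = 20000000
f(8) = mul(f(7), 10) = mul(20000000, 10) = 200000000


200000000


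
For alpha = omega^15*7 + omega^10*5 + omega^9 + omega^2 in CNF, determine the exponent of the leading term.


CNF: omega^15*7 + omega^10*5 + omega^9 + omega^2
The leading term is omega^15*7, which has exponent 15.

15


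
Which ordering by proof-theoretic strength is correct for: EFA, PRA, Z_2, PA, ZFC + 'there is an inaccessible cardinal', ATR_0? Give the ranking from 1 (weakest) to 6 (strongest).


Ordering by consistency strength:
1. EFA
2. PRA
3. PA
4. ATR_0
5. Z_2
6. ZFC + 'there is an inaccessible cardinal'


EFA=1, PRA=2, Z_2=5, PA=3, ZFC + 'there is an inaccessible cardinal'=6, ATR_0=4


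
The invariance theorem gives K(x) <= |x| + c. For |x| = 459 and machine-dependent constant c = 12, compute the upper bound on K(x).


K(x) <= |x| + c = 459 + 12 = 471

471


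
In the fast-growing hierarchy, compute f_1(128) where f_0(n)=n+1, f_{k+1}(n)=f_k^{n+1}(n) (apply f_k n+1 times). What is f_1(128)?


f_1(128) = f_0^129(128)
f_0 adds 1 each time, applied 129 times.
f_1(128) = 128 + 129 = 257

257


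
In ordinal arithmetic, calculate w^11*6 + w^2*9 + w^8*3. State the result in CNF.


Ordinal addition (w^11*6 + w^2*9) + w^8*3:
alpha's leading term has exponent 11 > beta's exponent 8, so it survives.
alpha's tail term has exponent 2 < beta's exponent 8, so it is absorbed by beta.
In ordinal addition, any term followed by a strictly larger-exponent term is absorbed.
Result = w^11*6 + w^8*3

w^11*6 + w^8*3


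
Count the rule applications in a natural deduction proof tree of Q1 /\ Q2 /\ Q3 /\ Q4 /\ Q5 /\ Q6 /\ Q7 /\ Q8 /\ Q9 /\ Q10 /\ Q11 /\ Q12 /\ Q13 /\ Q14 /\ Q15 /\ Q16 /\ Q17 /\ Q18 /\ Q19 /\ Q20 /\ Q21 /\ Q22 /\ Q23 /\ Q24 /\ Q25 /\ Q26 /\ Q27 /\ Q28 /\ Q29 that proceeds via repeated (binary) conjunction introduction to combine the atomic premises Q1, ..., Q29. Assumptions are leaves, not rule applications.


The target conjunction has 29 conjuncts, i.e. 28 binary /\ connectives.
Each conjunction-intro joins two pieces, so 29 atoms require 29-1 = 28 applications.
Total inference nodes = 28

28


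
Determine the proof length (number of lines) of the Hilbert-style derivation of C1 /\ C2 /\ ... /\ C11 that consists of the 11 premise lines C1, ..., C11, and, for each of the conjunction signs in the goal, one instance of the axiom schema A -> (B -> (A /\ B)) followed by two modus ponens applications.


Conjoining 11 premises:
- 11 premise lines
- the goal has 10 conjunction signs; each costs 1 axiom instance + 2 MP = 3 lines: 3 * 10 = 30
Total = 11 + 30 = 41 lines.

41


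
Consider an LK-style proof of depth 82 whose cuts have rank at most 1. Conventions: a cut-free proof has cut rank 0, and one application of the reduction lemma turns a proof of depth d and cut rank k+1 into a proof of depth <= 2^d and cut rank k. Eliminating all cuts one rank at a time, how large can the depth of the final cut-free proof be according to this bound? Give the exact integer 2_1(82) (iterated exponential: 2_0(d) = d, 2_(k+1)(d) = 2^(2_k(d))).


Each rank reduction sends depth d to at most 2^d; cut rank r needs r reductions.
2_0(82) = 82
2_1(82) = 2^82 = 4835703278458516698824704
Cut-free depth bound = 4835703278458516698824704

4835703278458516698824704


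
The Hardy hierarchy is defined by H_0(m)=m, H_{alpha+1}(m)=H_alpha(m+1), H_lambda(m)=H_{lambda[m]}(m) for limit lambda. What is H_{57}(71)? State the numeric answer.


H_57(71):
For finite ordinals k, H_k(n) = n + k (each successor step adds 1).
H_57(71) = 71 + 57 = 128

128


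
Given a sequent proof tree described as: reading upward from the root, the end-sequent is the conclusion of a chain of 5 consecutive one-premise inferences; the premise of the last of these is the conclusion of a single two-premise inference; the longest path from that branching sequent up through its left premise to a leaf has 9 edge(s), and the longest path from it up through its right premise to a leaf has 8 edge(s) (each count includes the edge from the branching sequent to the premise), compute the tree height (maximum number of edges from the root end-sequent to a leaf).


Longest path through the left premise: 9 edges (measured from the branching sequent)
Longest path through the right premise: 8 edges
Height of the subtree rooted at the branching sequent: max(9, 8) = 9
The branching sequent sits 5 edges above the root (the chain of one-premise inferences), so height = 9 + 5 = 14

14


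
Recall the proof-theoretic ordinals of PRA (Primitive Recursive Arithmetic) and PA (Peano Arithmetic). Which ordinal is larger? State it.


Proof-theoretic ordinal of PRA (Primitive Recursive Arithmetic): omega^omega
Proof-theoretic ordinal of PA (Peano Arithmetic): epsilon_0
Comparing: omega^omega < epsilon_0.
The larger ordinal is epsilon_0 (from PA (Peano Arithmetic)).

epsilon_0


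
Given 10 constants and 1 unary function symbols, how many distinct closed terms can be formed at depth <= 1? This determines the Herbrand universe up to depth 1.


Herbrand terms by depth:
Depth 0: 10 constants
Depth 1: 10 new terms (running total: 20)
Total distinct ground terms = 20

20


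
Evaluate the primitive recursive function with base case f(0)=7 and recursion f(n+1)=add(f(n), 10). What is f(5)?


f(0) = 7
f(1) = add(f(0), 10) = add(7, 10) = 17
f(2) = add(f(1), 10) = add(17, 10) = 27
f(3) = add(f(2), 10) = add(27, 10) = 37
f(4) = add(f(3), 10) = add(37, 10) = 47
f(5) = add(f(4), 10) = add(47, 10) = 57


57


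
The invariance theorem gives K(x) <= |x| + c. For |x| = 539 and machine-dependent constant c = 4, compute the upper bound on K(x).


K(x) <= |x| + c = 539 + 4 = 543

543


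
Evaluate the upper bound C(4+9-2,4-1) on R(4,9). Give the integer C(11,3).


R(4,9) <= C(4+9-2, 4-1) = C(11, 3)
C(11, 3) = 11! / (3! * 8!)
= 165

165


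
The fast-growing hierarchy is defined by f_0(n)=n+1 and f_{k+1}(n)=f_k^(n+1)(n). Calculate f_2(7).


f_2(7) = f_1^8(7)
f_1(m) = 2m + 1.
Iterating: f_1^k(n) = 2^k*(n+1) - 1.
f_2(7) = 2^8*(7+1) - 1 = 256*8 - 1 = 2047

2047


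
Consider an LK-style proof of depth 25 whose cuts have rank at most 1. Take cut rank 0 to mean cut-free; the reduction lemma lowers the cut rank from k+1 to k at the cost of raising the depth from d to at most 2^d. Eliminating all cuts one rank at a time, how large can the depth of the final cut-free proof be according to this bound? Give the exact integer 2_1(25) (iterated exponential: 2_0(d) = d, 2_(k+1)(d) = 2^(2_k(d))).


Each rank reduction sends depth d to at most 2^d; cut rank r needs r reductions.
2_0(25) = 25
2_1(25) = 2^25 = 33554432
Cut-free depth bound = 33554432

33554432


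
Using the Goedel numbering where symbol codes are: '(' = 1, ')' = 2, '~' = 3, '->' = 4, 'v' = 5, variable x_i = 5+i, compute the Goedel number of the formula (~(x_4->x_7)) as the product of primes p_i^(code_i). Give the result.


Formula: (~(x_4->x_7))
Symbol codes: [1, 3, 1, 9, 4, 12, 2, 2]
Primes: [2, 3, 5, 7, 11, 13, 17, 19]
p_1^1 = 2^1 = 2
p_2^3 = 3^3 = 27
p_3^1 = 5^1 = 5
p_4^9 = 7^9 = 40353607
p_5^4 = 11^4 = 14641
p_6^12 = 13^12 = 23298085122481
p_7^2 = 17^2 = 289
p_8^2 = 19^2 = 361
Product = 387741367150773069716102259449010

387741367150773069716102259449010


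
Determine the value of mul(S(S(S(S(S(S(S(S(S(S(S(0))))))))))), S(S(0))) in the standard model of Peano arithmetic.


mul(S^11(0), S^2(0)):
S^11(0) = 11
S^2(0) = 2
11 * 2 = 22

22


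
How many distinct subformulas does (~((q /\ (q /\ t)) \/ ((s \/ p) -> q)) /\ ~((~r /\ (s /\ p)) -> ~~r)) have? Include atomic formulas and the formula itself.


Formula: (~((q /\ (q /\ t)) \/ ((s \/ p) -> q)) /\ ~((~r /\ (s /\ p)) -> ~~r))
Subformulas found:
  1. r
  2. q
  3. s
  4. t
  5. p
  6. ~r
  7. ~~r
  8. (s /\ p)
  9. (s \/ p)
  10. (q /\ t)
  11. ((s \/ p) -> q)
  12. (q /\ (q /\ t))
  13. (~r /\ (s /\ p))
  14. ((~r /\ (s /\ p)) -> ~~r)
  15. ~((~r /\ (s /\ p)) -> ~~r)
  16. ((q /\ (q /\ t)) \/ ((s \/ p) -> q))
  17. ~((q /\ (q /\ t)) \/ ((s \/ p) -> q))
  18. (~((q /\ (q /\ t)) \/ ((s \/ p) -> q)) /\ ~((~r /\ (s /\ p)) -> ~~r))
Total distinct subformulas = 18

18


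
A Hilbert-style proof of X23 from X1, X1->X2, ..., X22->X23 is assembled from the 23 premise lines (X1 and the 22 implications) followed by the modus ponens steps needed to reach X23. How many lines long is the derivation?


We have 23 premise lines: X1 and 22 implications.
Each implication is detached once by MP, giving 22 MP lines.
23 premise lines + 22 MP lines = 45 total lines.

45


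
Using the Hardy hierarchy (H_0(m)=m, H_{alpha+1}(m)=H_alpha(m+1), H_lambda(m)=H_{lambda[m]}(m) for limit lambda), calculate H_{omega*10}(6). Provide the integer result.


H_{omega*10}(6):
For the Hardy hierarchy, H_{omega*k}(n) = 2^k * n.
2^10 = 1024.
1024 * 6 = 6144

6144


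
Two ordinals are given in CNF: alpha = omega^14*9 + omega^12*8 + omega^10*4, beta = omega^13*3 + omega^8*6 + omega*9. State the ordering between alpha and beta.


Compare term by term from highest exponent:
alpha = omega^14*9 + omega^12*8 + omega^10*4
beta = omega^13*3 + omega^8*6 + omega*9
Term 1: alpha has omega^14*9, beta has omega^13*3
Term 2: alpha has omega^12*8, beta has omega^8*6
Term 3: alpha has omega^10*4, beta has omega^1*9
Result: alpha > beta

alpha > beta


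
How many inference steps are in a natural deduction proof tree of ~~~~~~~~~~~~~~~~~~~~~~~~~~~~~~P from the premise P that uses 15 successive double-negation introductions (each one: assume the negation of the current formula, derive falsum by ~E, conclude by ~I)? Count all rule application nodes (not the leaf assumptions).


Each double-negation introduction (from C infer ~~C) uses 2 inference nodes: one ~E (C and ~C give falsum) and one ~I (discharge ~C).
15 double negations = 15 * 2 = 30 inference nodes.

30


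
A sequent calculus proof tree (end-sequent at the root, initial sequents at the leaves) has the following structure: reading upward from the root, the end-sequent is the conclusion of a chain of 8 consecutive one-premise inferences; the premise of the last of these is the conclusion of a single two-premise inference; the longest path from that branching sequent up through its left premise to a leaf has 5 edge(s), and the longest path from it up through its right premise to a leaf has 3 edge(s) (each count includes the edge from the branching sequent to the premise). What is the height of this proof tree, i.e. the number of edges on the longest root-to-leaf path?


Longest path through the left premise: 5 edges (measured from the branching sequent)
Longest path through the right premise: 3 edges
Height of the subtree rooted at the branching sequent: max(5, 3) = 5
The branching sequent sits 8 edges above the root (the chain of one-premise inferences), so height = 5 + 8 = 13

13


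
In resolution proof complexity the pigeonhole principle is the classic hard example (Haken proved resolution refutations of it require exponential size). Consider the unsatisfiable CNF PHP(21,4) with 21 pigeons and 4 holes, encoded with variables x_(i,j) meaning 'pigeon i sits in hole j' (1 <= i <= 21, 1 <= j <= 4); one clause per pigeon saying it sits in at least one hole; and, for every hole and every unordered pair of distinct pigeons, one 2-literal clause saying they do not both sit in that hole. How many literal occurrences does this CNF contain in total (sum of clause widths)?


PHP(21,4): 21 pigeons, 4 holes, 21*4 = 84 variables.
- pigeon clauses: one per pigeon -> 21 clauses of width 4 -> 84 literals
- hole clauses: 4 holes * C(21,2) = 4 * 210 -> 840 clauses of width 2 -> 1680 literals
Total literal occurrences = 84 + 1680 = 1764

1764


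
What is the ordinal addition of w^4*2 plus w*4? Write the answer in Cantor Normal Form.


Ordinal addition w^4*2 + w*4:
Leading exponent of alpha (4) > leading exponent of beta (1).
Since alpha's term has higher exponent than beta's leading term,
the sum is simply alpha followed by beta.
Result = w^4*2 + w*4

w^4*2 + w*4


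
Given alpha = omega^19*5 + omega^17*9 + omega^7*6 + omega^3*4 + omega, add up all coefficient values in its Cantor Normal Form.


CNF: omega^19*5 + omega^17*9 + omega^7*6 + omega^3*4 + omega
Coefficients: 5 + 9 + 6 + 4 + 1 = 25

25


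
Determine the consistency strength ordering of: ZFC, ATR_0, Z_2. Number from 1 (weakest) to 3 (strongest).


Ordering by consistency strength:
1. ATR_0
2. Z_2
3. ZFC


ZFC=3, ATR_0=1, Z_2=2


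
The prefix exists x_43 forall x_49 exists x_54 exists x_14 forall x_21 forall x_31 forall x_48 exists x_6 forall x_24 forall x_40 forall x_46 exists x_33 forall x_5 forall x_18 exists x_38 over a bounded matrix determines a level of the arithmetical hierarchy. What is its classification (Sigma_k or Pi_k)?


Leading quantifier is exists, so the class is Sigma.
Number of quantifier blocks = alternations + 1 = 8 + 1 = 9.
Classification: Sigma_9

Sigma_9


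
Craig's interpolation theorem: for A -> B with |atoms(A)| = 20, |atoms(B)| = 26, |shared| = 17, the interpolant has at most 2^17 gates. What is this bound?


Shared atoms = 17
Craig interpolant size bound = 2^17
= 131072

131072


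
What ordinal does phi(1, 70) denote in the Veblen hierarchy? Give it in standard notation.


phi(1, 70):
phi(1, beta) = epsilon_beta (the beta-th epsilon number).
phi(1, 70) = epsilon_70

epsilon_70


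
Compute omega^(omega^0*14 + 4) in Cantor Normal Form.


omega^(omega^0*14 + 4):
omega^0 = 1, so the exponent is 14 + 4 = 18 (finite ordinal addition).
Result = omega^18, already a single CNF term.

omega^18


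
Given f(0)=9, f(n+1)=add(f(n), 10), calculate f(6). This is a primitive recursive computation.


f(0) = 9
f(1) = add(f(0), 10) = add(9, 10) = 19
f(2) = add(f(1), 10) = add(19, 10) = 29
f(3) = add(f(2), 10) = add(29, 10) = 39
f(4) = add(f(3), 10) = add(39, 10) = 49
f(5) = add(f(4), 10) = add(49, 10) = 59
f(6) = add(f(5), 10) = add(59, 10) = 69


69


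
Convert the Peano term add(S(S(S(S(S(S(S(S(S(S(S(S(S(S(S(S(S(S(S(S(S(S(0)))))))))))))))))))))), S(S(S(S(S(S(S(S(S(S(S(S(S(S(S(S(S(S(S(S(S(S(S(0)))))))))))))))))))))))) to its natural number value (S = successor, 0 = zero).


add(S^22(0), S^23(0)):
S^22(0) = 22
S^23(0) = 23
22 + 23 = 45

45


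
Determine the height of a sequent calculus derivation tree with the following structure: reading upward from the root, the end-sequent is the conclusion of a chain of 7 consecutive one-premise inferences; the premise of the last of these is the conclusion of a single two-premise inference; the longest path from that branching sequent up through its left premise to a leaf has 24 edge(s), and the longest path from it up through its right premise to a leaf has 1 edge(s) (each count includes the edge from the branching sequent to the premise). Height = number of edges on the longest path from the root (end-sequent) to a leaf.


Longest path through the left premise: 24 edges (measured from the branching sequent)
Longest path through the right premise: 1 edges
Height of the subtree rooted at the branching sequent: max(24, 1) = 24
The branching sequent sits 7 edges above the root (the chain of one-premise inferences), so height = 24 + 7 = 31

31


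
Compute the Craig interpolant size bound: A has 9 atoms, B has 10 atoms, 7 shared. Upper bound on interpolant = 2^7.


Shared atoms = 7
Craig interpolant size bound = 2^7
= 128

128


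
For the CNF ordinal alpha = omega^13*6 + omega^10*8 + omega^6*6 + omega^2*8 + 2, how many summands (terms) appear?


CNF: omega^13*6 + omega^10*8 + omega^6*6 + omega^2*8 + 2
Count the summands separated by '+':
  term 1: omega^13*6
  term 2: omega^10*8
  term 3: omega^6*6
  term 4: omega^2*8
  term 5: 2
Total terms = 5

5


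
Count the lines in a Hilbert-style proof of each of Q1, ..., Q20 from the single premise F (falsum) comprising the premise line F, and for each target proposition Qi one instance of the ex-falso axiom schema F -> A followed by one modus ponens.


Ex falso, line by line:
- 1 premise line (F)
- 20 targets, each needing 1 axiom instance (F -> Qi) + 1 MP = 2 lines: 2 * 20 = 40
Total = 1 + 40 = 41 lines.

41


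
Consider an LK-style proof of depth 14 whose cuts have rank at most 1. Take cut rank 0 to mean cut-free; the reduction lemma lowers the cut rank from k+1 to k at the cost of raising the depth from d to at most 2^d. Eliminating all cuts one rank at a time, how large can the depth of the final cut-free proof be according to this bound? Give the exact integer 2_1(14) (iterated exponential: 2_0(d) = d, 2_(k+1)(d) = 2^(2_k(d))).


Each rank reduction sends depth d to at most 2^d; cut rank r needs r reductions.
2_0(14) = 14
2_1(14) = 2^14 = 16384
Cut-free depth bound = 16384

16384


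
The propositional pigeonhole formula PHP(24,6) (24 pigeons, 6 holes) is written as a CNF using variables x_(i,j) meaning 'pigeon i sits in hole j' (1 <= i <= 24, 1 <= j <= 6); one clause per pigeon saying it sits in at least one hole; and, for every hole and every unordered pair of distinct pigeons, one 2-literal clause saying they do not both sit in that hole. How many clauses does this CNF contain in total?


PHP(24,6): 24 pigeons, 6 holes, 24*6 = 144 variables.
- pigeon clauses: one per pigeon -> 24 clauses
- hole clauses: 6 holes * C(24,2) = 6 * 276 -> 1656 clauses
Total clauses = 24 + 1656 = 1680

1680


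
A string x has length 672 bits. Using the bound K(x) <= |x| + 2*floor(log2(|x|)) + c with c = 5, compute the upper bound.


floor(log2(672)) = 9
2 * 9 = 18
K(x) <= 672 + 18 + 5 = 695

695


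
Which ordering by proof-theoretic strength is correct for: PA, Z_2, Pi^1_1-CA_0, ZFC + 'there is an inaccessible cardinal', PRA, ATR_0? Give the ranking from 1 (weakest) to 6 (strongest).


Ordering by consistency strength:
1. PRA
2. PA
3. ATR_0
4. Pi^1_1-CA_0
5. Z_2
6. ZFC + 'there is an inaccessible cardinal'


PA=2, Z_2=5, Pi^1_1-CA_0=4, ZFC + 'there is an inaccessible cardinal'=6, PRA=1, ATR_0=3


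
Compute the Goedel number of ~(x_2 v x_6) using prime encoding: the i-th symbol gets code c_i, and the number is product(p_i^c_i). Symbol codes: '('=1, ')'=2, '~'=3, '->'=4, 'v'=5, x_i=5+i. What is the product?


Formula: ~(x_2 v x_6)
Symbol codes: [3, 1, 7, 5, 11, 2]
Primes: [2, 3, 5, 7, 11, 13]
p_1^3 = 2^3 = 8
p_2^1 = 3^1 = 3
p_3^7 = 5^7 = 78125
p_4^5 = 7^5 = 16807
p_5^11 = 11^11 = 285311670611
p_6^2 = 13^2 = 169
Product = 1519489535447032524375000

1519489535447032524375000


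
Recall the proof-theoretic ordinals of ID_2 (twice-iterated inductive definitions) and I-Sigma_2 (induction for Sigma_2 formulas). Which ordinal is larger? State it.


Proof-theoretic ordinal of ID_2 (twice-iterated inductive definitions): psi_0(epsilon_{Omega_2+1})
Proof-theoretic ordinal of I-Sigma_2 (induction for Sigma_2 formulas): omega^(omega^omega)
Comparing: omega^(omega^omega) < psi_0(epsilon_{Omega_2+1}).
The larger ordinal is psi_0(epsilon_{Omega_2+1}) (from ID_2 (twice-iterated inductive definitions)).

psi_0(epsilon_{Omega_2+1})


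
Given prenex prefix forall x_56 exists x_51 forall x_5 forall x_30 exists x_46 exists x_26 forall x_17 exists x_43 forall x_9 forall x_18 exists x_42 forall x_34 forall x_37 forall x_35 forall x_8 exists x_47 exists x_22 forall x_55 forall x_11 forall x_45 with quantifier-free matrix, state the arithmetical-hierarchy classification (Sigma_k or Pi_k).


Leading quantifier is forall, so the class is Pi.
Number of quantifier blocks = alternations + 1 = 10 + 1 = 11.
Classification: Pi_11

Pi_11


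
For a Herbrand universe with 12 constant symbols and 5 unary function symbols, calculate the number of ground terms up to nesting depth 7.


Herbrand terms by depth:
Depth 0: 12 constants
Depth 1: 60 new terms (running total: 72)
Depth 2: 300 new terms (running total: 372)
Depth 3: 1500 new terms (running total: 1872)
Depth 4: 7500 new terms (running total: 9372)
Depth 5: 37500 new terms (running total: 46872)
Depth 6: 187500 new terms (running total: 234372)
Depth 7: 937500 new terms (running total: 1171872)
Total distinct ground terms = 1171872

1171872


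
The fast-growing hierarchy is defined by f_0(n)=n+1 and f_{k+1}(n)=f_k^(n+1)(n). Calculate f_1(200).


f_1(200) = f_0^201(200)
f_0 adds 1 each time, applied 201 times.
f_1(200) = 200 + 201 = 401

401


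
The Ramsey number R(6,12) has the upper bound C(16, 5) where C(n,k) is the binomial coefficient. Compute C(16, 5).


R(6,12) <= C(6+12-2, 6-1) = C(16, 5)
C(16, 5) = 16! / (5! * 11!)
= 4368

4368


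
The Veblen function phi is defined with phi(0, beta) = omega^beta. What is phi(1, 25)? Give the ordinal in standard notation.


phi(1, 25):
phi(1, beta) = epsilon_beta (the beta-th epsilon number).
phi(1, 25) = epsilon_25

epsilon_25


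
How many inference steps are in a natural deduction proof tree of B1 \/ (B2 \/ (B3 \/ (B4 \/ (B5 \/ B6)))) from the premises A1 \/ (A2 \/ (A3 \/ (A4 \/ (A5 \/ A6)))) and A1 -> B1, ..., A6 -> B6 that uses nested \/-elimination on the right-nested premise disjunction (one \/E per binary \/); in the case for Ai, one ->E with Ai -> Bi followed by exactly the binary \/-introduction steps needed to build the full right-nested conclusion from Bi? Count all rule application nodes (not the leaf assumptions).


Constructive dilemma with 6 branches, all disjunctions right-nested:
- \/E: the premise has 5 binary \/, each eliminated once: 5 nodes.
- ->E: one per case (Ai with Ai -> Bi gives Bi): 6 nodes.
- \/I: in case i < n, Bi needs 1 step to form Bi \/ (B(i+1) \/ ...) and then i-1 steps to prepend B(i-1), ..., B1, i.e. i steps; in case i = n, B6 needs 5 prepend steps.
  \/I total = (1 + 2 + ... + 5) + 5 = 15 + 5 = 20 nodes.
Total = 5 + 6 + 20 = 31

31


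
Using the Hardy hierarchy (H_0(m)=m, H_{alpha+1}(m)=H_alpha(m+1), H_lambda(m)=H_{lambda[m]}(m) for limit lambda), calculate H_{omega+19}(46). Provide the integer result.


H_{omega+19}(46):
Unwind the 19 successor steps: H_{omega+19}(46) = H_omega(46+19) = H_omega(65).
H_omega(m) = H_m(m) = m + m = 2m.
Result = 2 * 65 = 130

130


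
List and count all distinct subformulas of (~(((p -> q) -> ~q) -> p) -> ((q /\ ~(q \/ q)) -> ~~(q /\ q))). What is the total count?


Formula: (~(((p -> q) -> ~q) -> p) -> ((q /\ ~(q \/ q)) -> ~~(q /\ q)))
Subformulas found:
  1. q
  2. p
  3. ~q
  4. (p -> q)
  5. (q /\ q)
  6. (q \/ q)
  7. ~(q \/ q)
  8. ~(q /\ q)
  9. ~~(q /\ q)
  10. ((p -> q) -> ~q)
  11. (q /\ ~(q \/ q))
  12. (((p -> q) -> ~q) -> p)
  13. ~(((p -> q) -> ~q) -> p)
  14. ((q /\ ~(q \/ q)) -> ~~(q /\ q))
  15. (~(((p -> q) -> ~q) -> p) -> ((q /\ ~(q \/ q)) -> ~~(q /\ q)))
Total distinct subformulas = 15

15


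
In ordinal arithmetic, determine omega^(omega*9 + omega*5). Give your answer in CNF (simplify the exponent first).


omega^(omega*9 + omega*5):
Both terms of the exponent have the same exponent 1, so they merge: omega*9 + omega*5 = omega*(9+5) = omega*14.
omega raised to a CNF ordinal is a single CNF term: Result = omega^(omega*14)

omega^(omega*14)


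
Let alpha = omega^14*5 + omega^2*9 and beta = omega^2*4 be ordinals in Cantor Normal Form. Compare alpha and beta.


Compare term by term from highest exponent:
alpha = omega^14*5 + omega^2*9
beta = omega^2*4
Term 1: alpha has omega^14*5, beta has omega^2*4
Term 2: alpha has omega^2*9, beta has omega^0*0
Result: alpha > beta

alpha > beta


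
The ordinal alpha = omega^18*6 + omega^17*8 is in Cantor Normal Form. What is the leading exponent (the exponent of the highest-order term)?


CNF: omega^18*6 + omega^17*8
The leading term is omega^18*6, which has exponent 18.

18


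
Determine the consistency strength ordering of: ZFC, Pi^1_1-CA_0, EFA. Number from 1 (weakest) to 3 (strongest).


Ordering by consistency strength:
1. EFA
2. Pi^1_1-CA_0
3. ZFC


ZFC=3, Pi^1_1-CA_0=2, EFA=1


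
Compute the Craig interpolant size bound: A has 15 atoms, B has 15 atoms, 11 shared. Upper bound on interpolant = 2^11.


Shared atoms = 11
Craig interpolant size bound = 2^11
= 2048

2048


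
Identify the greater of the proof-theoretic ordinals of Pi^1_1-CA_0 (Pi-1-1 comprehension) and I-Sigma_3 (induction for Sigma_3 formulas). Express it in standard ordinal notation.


Proof-theoretic ordinal of Pi^1_1-CA_0 (Pi-1-1 comprehension): psi_0(Omega_omega)
Proof-theoretic ordinal of I-Sigma_3 (induction for Sigma_3 formulas): omega^(omega^(omega^omega))
Comparing: omega^(omega^(omega^omega)) < psi_0(Omega_omega).
The larger ordinal is psi_0(Omega_omega) (from Pi^1_1-CA_0 (Pi-1-1 comprehension)).

psi_0(Omega_omega)


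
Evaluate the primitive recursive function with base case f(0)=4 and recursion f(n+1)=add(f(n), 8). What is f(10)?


f(0) = 4
f(1) = add(f(0), 8) = add(4, 8) = 12
f(2) = add(f(1), 8) = add(12, 8) = 20
f(3) = add(f(2), 8) = add(20, 8) = 28
f(4) = add(f(3), 8) = add(28, 8) = 36
f(5) = add(f(4), 8) = add(36, 8) = 44
f(6) = add(f(5), 8) = add(44, 8) = 52
f(7) = add(f(6), 8) = add(52, 8) = 60
f(8) = add(f(7), 8) = add(60, 8) = 68
f(9) = add(f(8), 8) = add(68, 8) = 76
f(10) = add(f(9), 8) = add(76, 8) = 84


84


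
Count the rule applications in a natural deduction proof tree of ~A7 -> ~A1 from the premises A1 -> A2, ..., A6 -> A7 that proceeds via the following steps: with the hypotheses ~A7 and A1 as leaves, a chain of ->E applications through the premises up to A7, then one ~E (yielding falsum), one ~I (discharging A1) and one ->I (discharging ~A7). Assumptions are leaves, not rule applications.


From hypothesis A1, 6 ->E steps along the 6 premises yield A7.
~E with hypothesis ~A7 gives falsum (1 node); ~I discharging A1 gives ~A1 (1 node); ->I discharging ~A7 gives the goal (1 node).
Total = 6 + 3 = 9 inference nodes.

9


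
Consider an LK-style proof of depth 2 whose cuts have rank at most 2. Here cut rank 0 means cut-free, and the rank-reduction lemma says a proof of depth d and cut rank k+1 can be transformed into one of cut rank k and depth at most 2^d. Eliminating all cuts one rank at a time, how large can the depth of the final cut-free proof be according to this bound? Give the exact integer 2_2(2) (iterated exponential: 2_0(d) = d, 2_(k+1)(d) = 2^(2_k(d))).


Each rank reduction sends depth d to at most 2^d; cut rank r needs r reductions.
2_0(2) = 2
2_1(2) = 2^2 = 4
2_2(2) = 2^4 = 16
Cut-free depth bound = 16

16


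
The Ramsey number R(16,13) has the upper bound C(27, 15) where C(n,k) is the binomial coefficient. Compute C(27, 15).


R(16,13) <= C(16+13-2, 16-1) = C(27, 15)
C(27, 15) = 27! / (15! * 12!)
= 17383860

17383860


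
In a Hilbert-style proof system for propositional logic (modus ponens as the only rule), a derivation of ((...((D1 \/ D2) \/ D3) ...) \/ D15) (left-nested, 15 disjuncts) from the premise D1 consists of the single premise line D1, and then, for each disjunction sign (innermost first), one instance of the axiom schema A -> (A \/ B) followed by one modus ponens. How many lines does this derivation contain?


Building the left-nested 15-ary disjunction from D1:
- 1 premise line (D1)
- 15 disjuncts means 14 disjunction signs; each needs 1 axiom instance + 1 MP = 2 lines: 2 * 14 = 28
Total = 1 + 28 = 29 lines.

29
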